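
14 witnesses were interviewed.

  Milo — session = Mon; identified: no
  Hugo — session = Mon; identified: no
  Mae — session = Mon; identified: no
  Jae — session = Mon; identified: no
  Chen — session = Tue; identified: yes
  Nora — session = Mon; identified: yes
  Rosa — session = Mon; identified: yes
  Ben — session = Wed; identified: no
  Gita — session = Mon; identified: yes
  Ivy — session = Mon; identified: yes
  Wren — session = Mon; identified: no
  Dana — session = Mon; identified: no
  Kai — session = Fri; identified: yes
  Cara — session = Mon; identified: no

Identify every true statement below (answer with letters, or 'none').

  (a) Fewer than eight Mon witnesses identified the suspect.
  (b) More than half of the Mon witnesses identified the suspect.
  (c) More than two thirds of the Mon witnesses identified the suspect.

|A| = 11, |A ∩ B| = 4, |A ∖ B| = 7.
(a) |A ∩ B| < 8: holds.
(b) |A ∩ B| > |A ∖ B|: fails.
(c) |A ∩ B| / |A| > 2/3: fails.

(a)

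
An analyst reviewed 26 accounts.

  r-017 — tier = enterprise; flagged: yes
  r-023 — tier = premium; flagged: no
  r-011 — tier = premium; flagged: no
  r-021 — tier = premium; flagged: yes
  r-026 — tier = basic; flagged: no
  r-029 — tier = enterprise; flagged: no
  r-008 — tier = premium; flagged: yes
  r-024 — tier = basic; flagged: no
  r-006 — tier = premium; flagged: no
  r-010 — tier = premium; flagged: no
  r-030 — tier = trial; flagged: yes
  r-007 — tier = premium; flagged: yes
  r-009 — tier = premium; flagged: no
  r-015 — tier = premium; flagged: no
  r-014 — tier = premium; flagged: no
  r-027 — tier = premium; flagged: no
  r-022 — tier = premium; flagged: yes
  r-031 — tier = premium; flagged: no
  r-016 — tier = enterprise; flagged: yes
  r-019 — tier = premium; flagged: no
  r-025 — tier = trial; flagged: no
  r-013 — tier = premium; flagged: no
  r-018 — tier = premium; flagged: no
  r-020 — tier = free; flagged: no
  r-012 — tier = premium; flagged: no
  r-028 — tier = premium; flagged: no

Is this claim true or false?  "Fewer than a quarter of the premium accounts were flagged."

The determiner here denotes the relation: |A ∩ B| / |A| < 1/4.
|A| = 18, |A ∩ B| = 4, |A ∖ B| = 14.
|A ∩ B|/|A| = 4/18, so the statement is true.

True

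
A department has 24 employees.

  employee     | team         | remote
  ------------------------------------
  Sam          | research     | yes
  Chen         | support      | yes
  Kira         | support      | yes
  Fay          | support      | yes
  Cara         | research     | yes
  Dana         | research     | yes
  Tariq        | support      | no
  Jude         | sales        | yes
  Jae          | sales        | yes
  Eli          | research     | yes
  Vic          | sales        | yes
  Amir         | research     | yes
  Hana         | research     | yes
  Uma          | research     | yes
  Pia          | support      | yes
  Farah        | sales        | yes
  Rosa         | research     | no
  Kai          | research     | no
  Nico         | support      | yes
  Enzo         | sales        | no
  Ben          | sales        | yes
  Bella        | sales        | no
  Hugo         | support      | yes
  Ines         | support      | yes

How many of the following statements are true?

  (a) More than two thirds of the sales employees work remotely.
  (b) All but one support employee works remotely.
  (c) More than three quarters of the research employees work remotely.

3

(a) sales: |A| = 7, |A ∩ B| = 5; needs |A ∩ B| / |A| > 2/3 — true.
(b) support: |A| = 8, |A ∩ B| = 7; needs |A ∖ B| = 1 — true.
(c) research: |A| = 9, |A ∩ B| = 7; needs |A ∩ B| / |A| > 3/4 — true.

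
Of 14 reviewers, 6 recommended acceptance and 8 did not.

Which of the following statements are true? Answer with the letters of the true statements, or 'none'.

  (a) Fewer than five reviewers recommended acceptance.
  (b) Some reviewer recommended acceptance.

|A| = 14, |A ∩ B| = 6, |A ∖ B| = 8.
(a) |A ∩ B| < 5: fails.
(b) A ∩ B ≠ ∅ (|A ∩ B| ≥ 1): holds.

(b)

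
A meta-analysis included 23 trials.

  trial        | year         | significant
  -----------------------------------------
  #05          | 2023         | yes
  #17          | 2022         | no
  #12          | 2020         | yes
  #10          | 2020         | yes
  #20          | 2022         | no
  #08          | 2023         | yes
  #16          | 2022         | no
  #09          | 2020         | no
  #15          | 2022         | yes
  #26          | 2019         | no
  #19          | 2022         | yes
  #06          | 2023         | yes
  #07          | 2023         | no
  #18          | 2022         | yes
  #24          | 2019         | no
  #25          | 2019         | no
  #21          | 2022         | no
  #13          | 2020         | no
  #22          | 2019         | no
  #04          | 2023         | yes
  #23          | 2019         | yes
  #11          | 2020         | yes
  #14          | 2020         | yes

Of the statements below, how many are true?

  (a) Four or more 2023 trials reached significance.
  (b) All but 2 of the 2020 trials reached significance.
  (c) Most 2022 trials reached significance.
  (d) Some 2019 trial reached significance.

3

(a) 2023: |A| = 5, |A ∩ B| = 4; needs |A ∩ B| ≥ 4 — true.
(b) 2020: |A| = 6, |A ∩ B| = 4; needs |A ∖ B| = 2 — true.
(c) 2022: |A| = 7, |A ∩ B| = 3; needs |A ∩ B| > |A ∖ B| — false.
(d) 2019: |A| = 5, |A ∩ B| = 1; needs A ∩ B ≠ ∅ (|A ∩ B| ≥ 1) — true.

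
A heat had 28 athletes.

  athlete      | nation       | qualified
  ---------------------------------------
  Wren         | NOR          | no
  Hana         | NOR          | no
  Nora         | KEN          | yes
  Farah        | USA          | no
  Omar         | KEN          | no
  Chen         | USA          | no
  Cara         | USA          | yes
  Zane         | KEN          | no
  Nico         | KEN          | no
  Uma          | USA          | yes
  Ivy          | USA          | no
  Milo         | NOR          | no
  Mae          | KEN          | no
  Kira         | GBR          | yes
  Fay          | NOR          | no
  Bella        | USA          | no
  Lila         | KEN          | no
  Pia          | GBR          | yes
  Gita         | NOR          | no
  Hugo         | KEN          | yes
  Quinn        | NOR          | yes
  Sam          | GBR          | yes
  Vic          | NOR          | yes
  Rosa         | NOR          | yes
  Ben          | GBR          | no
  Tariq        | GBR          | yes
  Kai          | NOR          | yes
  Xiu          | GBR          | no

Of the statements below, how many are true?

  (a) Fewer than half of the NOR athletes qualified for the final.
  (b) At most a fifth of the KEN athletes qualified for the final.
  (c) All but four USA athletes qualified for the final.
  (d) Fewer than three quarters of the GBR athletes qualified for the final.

3

(a) NOR: |A| = 9, |A ∩ B| = 4; needs |A ∩ B| < |A ∖ B| — true.
(b) KEN: |A| = 7, |A ∩ B| = 2; needs |A ∩ B| / |A| ≤ 1/5 — false.
(c) USA: |A| = 6, |A ∩ B| = 2; needs |A ∖ B| = 4 — true.
(d) GBR: |A| = 6, |A ∩ B| = 4; needs |A ∩ B| / |A| < 3/4 — true.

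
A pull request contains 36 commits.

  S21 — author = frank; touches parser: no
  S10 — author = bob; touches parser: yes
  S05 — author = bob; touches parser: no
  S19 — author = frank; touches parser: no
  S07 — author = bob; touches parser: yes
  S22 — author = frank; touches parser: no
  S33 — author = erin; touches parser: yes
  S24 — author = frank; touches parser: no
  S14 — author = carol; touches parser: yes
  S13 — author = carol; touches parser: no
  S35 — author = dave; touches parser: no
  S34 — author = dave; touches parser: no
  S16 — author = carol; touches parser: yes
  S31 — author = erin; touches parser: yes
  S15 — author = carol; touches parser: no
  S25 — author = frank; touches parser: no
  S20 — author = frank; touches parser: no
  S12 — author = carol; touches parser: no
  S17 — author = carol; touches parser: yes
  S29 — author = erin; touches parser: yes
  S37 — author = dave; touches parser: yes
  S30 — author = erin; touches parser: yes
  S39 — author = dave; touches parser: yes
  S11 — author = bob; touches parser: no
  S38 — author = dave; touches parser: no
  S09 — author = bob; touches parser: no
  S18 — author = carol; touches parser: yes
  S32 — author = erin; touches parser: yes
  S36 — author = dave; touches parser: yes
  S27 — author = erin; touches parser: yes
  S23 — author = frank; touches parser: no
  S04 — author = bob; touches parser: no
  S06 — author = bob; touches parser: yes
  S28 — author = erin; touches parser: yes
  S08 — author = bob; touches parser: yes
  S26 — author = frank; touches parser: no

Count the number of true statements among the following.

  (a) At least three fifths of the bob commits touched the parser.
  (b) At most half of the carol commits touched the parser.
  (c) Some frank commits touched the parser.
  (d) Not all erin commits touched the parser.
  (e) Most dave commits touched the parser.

0

(a) bob: |A| = 8, |A ∩ B| = 4; needs |A ∩ B| / |A| ≥ 3/5 — false.
(b) carol: |A| = 7, |A ∩ B| = 4; needs |A ∩ B| ≤ |A ∖ B| — false.
(c) frank: |A| = 8, |A ∩ B| = 0; needs A ∩ B ≠ ∅ (|A ∩ B| ≥ 1) — false.
(d) erin: |A| = 7, |A ∩ B| = 7; needs A ⊄ B (|A ∖ B| ≥ 1) — false.
(e) dave: |A| = 6, |A ∩ B| = 3; needs |A ∩ B| > |A ∖ B| — false.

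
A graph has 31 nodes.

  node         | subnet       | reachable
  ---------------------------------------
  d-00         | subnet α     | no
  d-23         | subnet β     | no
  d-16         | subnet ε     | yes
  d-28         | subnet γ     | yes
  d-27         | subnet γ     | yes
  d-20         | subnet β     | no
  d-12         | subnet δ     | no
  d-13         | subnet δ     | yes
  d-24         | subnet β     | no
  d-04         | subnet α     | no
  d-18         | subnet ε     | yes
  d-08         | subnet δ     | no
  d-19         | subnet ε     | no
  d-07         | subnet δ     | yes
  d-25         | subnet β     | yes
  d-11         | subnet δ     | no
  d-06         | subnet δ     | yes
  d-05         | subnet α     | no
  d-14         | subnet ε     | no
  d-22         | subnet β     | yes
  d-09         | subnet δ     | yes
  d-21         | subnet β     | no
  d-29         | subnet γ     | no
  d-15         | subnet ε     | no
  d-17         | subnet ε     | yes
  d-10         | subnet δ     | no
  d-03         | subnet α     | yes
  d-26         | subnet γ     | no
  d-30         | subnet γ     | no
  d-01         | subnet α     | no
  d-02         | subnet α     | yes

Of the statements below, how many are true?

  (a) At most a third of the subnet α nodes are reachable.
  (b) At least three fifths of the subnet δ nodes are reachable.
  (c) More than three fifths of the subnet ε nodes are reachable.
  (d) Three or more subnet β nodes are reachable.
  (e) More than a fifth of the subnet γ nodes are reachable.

2

(a) subnet α: |A| = 6, |A ∩ B| = 2; needs |A ∩ B| / |A| ≤ 1/3 — true.
(b) subnet δ: |A| = 8, |A ∩ B| = 4; needs |A ∩ B| / |A| ≥ 3/5 — false.
(c) subnet ε: |A| = 6, |A ∩ B| = 3; needs |A ∩ B| / |A| > 3/5 — false.
(d) subnet β: |A| = 6, |A ∩ B| = 2; needs |A ∩ B| ≥ 3 — false.
(e) subnet γ: |A| = 5, |A ∩ B| = 2; needs |A ∩ B| / |A| > 1/5 — true.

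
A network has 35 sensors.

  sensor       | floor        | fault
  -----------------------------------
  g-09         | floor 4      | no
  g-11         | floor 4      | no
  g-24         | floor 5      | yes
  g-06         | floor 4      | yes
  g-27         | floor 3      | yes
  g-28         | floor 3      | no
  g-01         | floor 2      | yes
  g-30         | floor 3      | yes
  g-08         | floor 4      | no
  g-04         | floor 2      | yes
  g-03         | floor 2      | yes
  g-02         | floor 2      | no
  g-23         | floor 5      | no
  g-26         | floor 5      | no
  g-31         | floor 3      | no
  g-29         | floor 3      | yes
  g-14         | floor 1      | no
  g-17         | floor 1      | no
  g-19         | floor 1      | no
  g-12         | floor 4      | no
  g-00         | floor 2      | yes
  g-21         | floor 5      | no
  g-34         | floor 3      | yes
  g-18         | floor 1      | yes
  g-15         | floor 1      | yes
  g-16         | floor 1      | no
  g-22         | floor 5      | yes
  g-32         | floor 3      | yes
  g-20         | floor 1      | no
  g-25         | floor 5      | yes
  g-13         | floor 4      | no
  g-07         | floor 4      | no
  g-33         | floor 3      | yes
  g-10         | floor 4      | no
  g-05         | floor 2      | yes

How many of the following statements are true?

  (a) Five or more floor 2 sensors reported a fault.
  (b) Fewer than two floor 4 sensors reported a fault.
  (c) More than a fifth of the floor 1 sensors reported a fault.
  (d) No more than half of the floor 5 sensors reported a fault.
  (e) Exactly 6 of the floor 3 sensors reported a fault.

(a) floor 2: |A| = 6, |A ∩ B| = 5; needs |A ∩ B| ≥ 5 — true.
(b) floor 4: |A| = 8, |A ∩ B| = 1; needs |A ∩ B| < 2 — true.
(c) floor 1: |A| = 7, |A ∩ B| = 2; needs |A ∩ B| / |A| > 1/5 — true.
(d) floor 5: |A| = 6, |A ∩ B| = 3; needs |A ∩ B| ≤ |A ∖ B| — true.
(e) floor 3: |A| = 8, |A ∩ B| = 6; needs |A ∩ B| = 6 — true.

5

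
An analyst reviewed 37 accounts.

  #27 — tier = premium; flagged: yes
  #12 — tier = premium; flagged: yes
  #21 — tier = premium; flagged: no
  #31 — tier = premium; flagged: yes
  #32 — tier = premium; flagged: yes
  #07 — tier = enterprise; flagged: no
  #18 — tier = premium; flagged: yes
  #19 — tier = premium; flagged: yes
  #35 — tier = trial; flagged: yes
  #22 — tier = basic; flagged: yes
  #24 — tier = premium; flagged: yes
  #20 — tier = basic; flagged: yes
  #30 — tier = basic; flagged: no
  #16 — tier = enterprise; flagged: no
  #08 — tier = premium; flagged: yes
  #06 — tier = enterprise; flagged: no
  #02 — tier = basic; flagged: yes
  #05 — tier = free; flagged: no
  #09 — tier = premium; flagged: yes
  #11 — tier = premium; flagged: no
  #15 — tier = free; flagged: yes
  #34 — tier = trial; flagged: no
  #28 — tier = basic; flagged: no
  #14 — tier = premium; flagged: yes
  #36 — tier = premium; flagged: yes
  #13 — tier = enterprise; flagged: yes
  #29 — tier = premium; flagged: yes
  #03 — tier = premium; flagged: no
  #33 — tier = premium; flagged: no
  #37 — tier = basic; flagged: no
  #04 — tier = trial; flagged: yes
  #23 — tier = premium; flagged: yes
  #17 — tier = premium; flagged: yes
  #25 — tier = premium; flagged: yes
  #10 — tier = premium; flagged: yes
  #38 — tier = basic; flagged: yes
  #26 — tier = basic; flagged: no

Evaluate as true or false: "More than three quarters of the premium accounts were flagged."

True

'More than three quarters of the premium accounts were flagged' holds iff |A ∩ B| / |A| > 3/4.
|A| = 20, |A ∩ B| = 16, |A ∖ B| = 4.
|A ∩ B|/|A| = 16/20, so the statement is true.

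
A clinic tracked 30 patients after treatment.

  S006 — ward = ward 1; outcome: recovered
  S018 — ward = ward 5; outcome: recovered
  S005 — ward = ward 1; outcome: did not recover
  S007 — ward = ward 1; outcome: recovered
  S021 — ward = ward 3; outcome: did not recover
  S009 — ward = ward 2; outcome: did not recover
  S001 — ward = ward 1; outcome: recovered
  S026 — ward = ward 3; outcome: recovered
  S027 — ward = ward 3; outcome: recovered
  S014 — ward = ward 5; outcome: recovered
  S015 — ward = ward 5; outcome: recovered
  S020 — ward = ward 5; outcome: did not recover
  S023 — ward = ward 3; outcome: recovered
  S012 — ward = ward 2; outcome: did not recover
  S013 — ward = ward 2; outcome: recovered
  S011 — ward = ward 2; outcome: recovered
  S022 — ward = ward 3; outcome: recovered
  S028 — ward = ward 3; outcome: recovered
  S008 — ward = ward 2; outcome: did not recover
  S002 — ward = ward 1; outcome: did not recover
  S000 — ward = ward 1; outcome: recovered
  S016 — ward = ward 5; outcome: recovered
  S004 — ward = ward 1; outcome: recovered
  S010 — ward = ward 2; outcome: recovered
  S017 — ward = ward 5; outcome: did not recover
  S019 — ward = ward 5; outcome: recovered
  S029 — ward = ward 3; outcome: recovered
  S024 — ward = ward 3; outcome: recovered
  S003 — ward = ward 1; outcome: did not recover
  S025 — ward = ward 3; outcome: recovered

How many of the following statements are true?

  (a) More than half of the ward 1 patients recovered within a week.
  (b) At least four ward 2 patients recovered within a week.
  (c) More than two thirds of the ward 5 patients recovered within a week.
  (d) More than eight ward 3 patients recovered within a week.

2

(a) ward 1: |A| = 8, |A ∩ B| = 5; needs |A ∩ B| > |A ∖ B| — true.
(b) ward 2: |A| = 6, |A ∩ B| = 3; needs |A ∩ B| ≥ 4 — false.
(c) ward 5: |A| = 7, |A ∩ B| = 5; needs |A ∩ B| / |A| > 2/3 — true.
(d) ward 3: |A| = 9, |A ∩ B| = 8; needs |A ∩ B| > 8 — false.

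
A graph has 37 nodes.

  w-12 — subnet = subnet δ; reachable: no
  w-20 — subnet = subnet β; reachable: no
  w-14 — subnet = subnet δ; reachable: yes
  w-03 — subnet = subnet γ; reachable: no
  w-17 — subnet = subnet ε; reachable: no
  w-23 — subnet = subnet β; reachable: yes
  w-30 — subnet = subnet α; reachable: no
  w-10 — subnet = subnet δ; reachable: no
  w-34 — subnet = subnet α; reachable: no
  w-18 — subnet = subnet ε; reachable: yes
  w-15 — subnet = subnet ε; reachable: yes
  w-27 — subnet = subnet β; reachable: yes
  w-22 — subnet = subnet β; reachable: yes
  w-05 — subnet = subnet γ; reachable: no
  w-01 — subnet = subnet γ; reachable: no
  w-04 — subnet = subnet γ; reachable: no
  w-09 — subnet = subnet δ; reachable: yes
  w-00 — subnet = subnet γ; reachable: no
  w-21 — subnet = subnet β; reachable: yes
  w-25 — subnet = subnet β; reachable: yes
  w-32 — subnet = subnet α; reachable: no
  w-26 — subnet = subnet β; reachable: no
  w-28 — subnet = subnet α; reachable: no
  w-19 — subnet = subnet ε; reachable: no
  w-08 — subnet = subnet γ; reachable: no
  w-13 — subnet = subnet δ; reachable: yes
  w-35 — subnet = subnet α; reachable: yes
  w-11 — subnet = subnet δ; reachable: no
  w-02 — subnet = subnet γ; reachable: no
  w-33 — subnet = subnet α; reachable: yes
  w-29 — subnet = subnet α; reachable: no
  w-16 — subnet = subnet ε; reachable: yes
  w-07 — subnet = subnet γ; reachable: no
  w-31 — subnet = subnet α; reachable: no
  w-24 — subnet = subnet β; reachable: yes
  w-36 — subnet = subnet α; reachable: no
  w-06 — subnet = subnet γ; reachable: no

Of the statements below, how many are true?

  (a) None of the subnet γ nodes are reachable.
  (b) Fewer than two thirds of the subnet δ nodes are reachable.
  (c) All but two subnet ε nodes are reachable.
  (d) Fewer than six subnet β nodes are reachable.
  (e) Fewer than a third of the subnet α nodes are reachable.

4

(a) subnet γ: |A| = 9, |A ∩ B| = 0; needs A ∩ B = ∅ (|A ∩ B| = 0) — true.
(b) subnet δ: |A| = 6, |A ∩ B| = 3; needs |A ∩ B| / |A| < 2/3 — true.
(c) subnet ε: |A| = 5, |A ∩ B| = 3; needs |A ∖ B| = 2 — true.
(d) subnet β: |A| = 8, |A ∩ B| = 6; needs |A ∩ B| < 6 — false.
(e) subnet α: |A| = 9, |A ∩ B| = 2; needs |A ∩ B| / |A| < 1/3 — true.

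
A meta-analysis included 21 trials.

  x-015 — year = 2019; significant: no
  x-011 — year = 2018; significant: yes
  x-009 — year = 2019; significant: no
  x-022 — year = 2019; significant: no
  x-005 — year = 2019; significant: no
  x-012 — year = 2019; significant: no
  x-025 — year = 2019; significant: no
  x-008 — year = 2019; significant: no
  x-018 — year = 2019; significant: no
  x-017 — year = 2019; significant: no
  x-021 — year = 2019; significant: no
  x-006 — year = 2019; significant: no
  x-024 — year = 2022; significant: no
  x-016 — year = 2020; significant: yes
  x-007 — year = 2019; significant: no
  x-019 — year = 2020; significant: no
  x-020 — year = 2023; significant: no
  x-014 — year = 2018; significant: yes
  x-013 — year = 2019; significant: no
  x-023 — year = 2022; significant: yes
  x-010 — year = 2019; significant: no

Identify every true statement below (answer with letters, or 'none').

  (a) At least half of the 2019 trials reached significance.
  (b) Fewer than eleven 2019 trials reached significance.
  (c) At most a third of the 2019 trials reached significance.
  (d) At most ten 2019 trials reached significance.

|A| = 14, |A ∩ B| = 0, |A ∖ B| = 14.
(a) |A ∩ B| ≥ |A ∖ B|: fails.
(b) |A ∩ B| < 11: holds.
(c) |A ∩ B| / |A| ≤ 1/3: holds.
(d) |A ∩ B| ≤ 10: holds.

(b), (c), (d)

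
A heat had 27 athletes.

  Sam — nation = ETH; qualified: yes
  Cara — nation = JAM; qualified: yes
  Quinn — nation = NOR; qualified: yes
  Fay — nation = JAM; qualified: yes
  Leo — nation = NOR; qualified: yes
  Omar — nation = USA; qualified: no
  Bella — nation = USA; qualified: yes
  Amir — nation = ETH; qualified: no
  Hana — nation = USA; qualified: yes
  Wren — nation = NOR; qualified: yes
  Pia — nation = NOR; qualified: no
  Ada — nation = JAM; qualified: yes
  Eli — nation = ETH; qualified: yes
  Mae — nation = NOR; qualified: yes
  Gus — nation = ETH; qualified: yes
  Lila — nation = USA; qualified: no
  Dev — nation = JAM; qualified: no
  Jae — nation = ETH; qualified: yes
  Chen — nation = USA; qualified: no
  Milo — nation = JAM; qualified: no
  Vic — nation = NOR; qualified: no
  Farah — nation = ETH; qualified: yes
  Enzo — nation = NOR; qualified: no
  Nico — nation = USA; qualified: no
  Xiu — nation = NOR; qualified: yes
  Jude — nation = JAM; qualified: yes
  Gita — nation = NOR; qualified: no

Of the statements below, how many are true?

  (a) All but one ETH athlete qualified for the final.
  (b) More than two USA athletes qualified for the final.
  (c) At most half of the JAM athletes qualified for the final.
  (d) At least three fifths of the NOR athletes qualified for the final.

(a) ETH: |A| = 6, |A ∩ B| = 5; needs |A ∖ B| = 1 — true.
(b) USA: |A| = 6, |A ∩ B| = 2; needs |A ∩ B| > 2 — false.
(c) JAM: |A| = 6, |A ∩ B| = 4; needs |A ∩ B| ≤ |A ∖ B| — false.
(d) NOR: |A| = 9, |A ∩ B| = 5; needs |A ∩ B| / |A| ≥ 3/5 — false.

1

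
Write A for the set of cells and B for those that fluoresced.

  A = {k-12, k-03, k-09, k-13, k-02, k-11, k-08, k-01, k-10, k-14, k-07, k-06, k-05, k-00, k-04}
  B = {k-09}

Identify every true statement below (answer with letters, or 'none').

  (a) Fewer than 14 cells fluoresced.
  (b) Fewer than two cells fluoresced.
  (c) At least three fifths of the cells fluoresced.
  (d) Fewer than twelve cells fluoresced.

|A| = 15, |A ∩ B| = 1, |A ∖ B| = 14.
(a) |A ∩ B| < 14: holds.
(b) |A ∩ B| < 2: holds.
(c) |A ∩ B| / |A| ≥ 3/5: fails.
(d) |A ∩ B| < 12: holds.

(a), (b), (d)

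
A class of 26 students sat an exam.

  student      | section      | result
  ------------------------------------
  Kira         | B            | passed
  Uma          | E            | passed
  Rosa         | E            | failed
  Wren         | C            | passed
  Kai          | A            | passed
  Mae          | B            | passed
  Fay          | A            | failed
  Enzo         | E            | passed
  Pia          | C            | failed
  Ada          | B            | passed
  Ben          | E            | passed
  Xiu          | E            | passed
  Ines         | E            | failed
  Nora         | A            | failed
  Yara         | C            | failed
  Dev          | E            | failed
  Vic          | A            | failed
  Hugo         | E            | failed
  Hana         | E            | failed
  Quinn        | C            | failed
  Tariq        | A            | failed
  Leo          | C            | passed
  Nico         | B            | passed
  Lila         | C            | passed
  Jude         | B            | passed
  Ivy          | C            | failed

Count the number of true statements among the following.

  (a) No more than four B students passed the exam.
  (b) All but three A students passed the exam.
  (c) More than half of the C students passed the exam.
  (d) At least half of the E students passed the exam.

(a) B: |A| = 5, |A ∩ B| = 5; needs |A ∩ B| ≤ 4 — false.
(b) A: |A| = 5, |A ∩ B| = 1; needs |A ∖ B| = 3 — false.
(c) C: |A| = 7, |A ∩ B| = 3; needs |A ∩ B| > |A ∖ B| — false.
(d) E: |A| = 9, |A ∩ B| = 4; needs |A ∩ B| ≥ |A ∖ B| — false.

0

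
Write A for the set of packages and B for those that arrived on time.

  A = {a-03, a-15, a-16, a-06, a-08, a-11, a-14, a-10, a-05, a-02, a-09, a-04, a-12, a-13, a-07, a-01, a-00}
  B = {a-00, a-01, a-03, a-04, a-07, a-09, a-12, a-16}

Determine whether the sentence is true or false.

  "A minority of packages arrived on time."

'A minority of packages arrived on time' holds iff |A ∩ B| < |A ∖ B|.
|A| = 17, |A ∩ B| = 8, |A ∖ B| = 9.
8 < 9, so the statement is true.

True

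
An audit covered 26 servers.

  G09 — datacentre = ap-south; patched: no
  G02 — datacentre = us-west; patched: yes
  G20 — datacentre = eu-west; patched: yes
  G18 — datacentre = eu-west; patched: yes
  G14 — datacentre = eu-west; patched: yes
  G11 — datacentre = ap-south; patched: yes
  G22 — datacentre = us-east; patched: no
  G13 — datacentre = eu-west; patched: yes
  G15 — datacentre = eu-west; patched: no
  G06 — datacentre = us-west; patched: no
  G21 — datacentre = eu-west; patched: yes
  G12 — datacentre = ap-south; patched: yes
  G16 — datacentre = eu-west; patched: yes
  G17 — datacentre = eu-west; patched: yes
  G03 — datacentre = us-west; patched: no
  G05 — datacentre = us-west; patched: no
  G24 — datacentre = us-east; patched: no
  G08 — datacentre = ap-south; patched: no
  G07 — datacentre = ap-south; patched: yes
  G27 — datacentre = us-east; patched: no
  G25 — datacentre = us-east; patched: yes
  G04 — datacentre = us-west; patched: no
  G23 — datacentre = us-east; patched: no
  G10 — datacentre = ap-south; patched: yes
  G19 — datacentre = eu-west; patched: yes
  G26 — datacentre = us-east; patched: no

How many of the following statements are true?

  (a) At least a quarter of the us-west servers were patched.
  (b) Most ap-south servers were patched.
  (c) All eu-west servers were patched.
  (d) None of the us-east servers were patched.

1

(a) us-west: |A| = 5, |A ∩ B| = 1; needs |A ∩ B| / |A| ≥ 1/4 — false.
(b) ap-south: |A| = 6, |A ∩ B| = 4; needs |A ∩ B| > |A ∖ B| — true.
(c) eu-west: |A| = 9, |A ∩ B| = 8; needs A ⊆ B, i.e. every element of A is in B (|A ∖ B| = 0) — false.
(d) us-east: |A| = 6, |A ∩ B| = 1; needs A ∩ B = ∅ (|A ∩ B| = 0) — false.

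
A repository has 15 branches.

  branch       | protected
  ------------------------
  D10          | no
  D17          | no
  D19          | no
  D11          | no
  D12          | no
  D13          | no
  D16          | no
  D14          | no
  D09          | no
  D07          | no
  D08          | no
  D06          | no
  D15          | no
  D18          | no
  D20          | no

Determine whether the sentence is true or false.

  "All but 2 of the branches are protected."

False

The determiner here denotes the relation: |A ∖ B| = 2.
|A| = 15, |A ∩ B| = 0, |A ∖ B| = 15.
|A ∖ B| = 15, so the statement is false.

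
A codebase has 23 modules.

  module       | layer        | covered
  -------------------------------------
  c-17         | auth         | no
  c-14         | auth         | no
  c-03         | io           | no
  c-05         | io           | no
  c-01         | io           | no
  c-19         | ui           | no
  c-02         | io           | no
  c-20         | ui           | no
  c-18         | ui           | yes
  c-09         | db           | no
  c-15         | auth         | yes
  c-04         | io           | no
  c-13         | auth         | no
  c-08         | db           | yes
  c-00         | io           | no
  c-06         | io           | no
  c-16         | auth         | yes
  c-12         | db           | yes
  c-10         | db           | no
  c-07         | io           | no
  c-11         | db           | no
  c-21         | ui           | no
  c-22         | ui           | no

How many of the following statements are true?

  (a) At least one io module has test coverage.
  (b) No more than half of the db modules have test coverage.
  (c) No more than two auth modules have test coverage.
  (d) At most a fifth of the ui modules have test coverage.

3

(a) io: |A| = 8, |A ∩ B| = 0; needs A ∩ B ≠ ∅ (|A ∩ B| ≥ 1) — false.
(b) db: |A| = 5, |A ∩ B| = 2; needs |A ∩ B| ≤ |A ∖ B| — true.
(c) auth: |A| = 5, |A ∩ B| = 2; needs |A ∩ B| ≤ 2 — true.
(d) ui: |A| = 5, |A ∩ B| = 1; needs |A ∩ B| / |A| ≤ 1/5 — true.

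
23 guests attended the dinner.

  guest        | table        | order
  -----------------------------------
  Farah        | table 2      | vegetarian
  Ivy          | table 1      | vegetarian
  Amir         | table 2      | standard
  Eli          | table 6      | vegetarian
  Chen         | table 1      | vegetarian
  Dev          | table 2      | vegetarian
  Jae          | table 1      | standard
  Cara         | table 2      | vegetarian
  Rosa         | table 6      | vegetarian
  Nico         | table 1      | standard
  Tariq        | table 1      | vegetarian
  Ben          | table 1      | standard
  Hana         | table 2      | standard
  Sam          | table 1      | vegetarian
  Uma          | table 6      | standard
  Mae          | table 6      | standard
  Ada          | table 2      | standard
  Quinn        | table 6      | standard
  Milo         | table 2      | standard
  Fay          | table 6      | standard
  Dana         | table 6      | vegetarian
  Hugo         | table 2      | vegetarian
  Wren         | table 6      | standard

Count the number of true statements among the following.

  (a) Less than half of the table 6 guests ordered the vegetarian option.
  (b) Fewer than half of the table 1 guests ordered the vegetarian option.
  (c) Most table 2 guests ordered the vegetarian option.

1

(a) table 6: |A| = 8, |A ∩ B| = 3; needs |A ∩ B| < |A ∖ B| — true.
(b) table 1: |A| = 7, |A ∩ B| = 4; needs |A ∩ B| < |A ∖ B| — false.
(c) table 2: |A| = 8, |A ∩ B| = 4; needs |A ∩ B| > |A ∖ B| — false.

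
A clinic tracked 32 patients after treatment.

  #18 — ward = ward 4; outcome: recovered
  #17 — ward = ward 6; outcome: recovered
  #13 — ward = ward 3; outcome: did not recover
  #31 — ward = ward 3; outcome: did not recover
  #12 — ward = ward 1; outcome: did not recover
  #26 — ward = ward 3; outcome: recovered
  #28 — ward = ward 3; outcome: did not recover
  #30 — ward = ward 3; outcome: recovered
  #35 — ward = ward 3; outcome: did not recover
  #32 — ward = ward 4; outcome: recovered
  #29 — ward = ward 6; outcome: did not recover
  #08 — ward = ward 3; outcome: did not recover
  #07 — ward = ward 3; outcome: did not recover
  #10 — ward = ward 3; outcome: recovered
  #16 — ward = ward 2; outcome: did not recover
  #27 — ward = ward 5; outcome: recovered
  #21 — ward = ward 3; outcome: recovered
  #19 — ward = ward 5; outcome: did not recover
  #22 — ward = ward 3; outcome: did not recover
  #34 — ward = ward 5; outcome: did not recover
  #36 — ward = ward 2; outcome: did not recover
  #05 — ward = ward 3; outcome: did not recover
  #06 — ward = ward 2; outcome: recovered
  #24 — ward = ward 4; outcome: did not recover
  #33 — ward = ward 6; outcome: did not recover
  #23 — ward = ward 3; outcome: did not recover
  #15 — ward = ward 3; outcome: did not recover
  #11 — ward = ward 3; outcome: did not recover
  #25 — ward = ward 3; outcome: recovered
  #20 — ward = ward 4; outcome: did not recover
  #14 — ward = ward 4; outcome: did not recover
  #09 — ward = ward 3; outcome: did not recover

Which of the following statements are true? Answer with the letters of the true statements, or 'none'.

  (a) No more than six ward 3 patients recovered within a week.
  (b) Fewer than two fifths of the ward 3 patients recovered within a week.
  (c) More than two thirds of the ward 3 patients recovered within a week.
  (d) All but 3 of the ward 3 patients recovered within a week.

(a), (b)

|A| = 17, |A ∩ B| = 5, |A ∖ B| = 12.
(a) |A ∩ B| ≤ 6: holds.
(b) |A ∩ B| / |A| < 2/5: holds.
(c) |A ∩ B| / |A| > 2/3: fails.
(d) |A ∖ B| = 3: fails.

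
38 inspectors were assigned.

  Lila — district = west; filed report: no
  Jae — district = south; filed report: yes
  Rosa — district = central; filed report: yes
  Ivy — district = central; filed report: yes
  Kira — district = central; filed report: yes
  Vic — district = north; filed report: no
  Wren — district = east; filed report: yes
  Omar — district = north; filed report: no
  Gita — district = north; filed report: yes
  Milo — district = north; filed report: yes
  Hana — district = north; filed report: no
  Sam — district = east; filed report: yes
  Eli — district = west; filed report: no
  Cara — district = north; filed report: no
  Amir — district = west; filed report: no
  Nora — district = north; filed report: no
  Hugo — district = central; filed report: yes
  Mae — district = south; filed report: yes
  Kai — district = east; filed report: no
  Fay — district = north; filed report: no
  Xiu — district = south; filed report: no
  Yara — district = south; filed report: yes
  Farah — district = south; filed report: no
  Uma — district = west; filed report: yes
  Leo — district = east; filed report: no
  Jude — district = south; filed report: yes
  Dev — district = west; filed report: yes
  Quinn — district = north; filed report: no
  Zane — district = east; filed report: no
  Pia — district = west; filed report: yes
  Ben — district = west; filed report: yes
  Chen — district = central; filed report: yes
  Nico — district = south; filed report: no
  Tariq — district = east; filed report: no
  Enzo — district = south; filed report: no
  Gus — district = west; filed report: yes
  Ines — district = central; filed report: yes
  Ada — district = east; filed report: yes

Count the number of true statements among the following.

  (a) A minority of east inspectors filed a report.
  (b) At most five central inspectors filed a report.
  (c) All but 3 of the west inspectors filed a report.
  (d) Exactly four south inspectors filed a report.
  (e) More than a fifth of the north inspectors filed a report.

4

(a) east: |A| = 7, |A ∩ B| = 3; needs |A ∩ B| < |A ∖ B| — true.
(b) central: |A| = 6, |A ∩ B| = 6; needs |A ∩ B| ≤ 5 — false.
(c) west: |A| = 8, |A ∩ B| = 5; needs |A ∖ B| = 3 — true.
(d) south: |A| = 8, |A ∩ B| = 4; needs |A ∩ B| = 4 — true.
(e) north: |A| = 9, |A ∩ B| = 2; needs |A ∩ B| / |A| > 1/5 — true.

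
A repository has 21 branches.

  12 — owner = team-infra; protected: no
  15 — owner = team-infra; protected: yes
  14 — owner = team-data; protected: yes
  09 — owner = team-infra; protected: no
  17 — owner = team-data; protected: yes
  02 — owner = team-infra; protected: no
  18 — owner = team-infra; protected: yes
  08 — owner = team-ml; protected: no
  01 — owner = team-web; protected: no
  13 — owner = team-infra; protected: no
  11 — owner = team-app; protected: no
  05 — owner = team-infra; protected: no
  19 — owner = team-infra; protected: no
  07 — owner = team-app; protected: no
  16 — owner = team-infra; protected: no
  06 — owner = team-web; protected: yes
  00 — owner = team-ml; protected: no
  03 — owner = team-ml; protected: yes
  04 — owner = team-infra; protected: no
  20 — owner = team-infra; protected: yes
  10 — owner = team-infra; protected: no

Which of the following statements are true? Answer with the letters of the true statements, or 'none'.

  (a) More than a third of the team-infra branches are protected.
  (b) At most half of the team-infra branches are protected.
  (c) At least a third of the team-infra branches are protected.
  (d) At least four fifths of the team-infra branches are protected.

(b)

|A| = 12, |A ∩ B| = 3, |A ∖ B| = 9.
(a) |A ∩ B| / |A| > 1/3: fails.
(b) |A ∩ B| ≤ |A ∖ B|: holds.
(c) |A ∩ B| / |A| ≥ 1/3: fails.
(d) |A ∩ B| / |A| ≥ 4/5: fails.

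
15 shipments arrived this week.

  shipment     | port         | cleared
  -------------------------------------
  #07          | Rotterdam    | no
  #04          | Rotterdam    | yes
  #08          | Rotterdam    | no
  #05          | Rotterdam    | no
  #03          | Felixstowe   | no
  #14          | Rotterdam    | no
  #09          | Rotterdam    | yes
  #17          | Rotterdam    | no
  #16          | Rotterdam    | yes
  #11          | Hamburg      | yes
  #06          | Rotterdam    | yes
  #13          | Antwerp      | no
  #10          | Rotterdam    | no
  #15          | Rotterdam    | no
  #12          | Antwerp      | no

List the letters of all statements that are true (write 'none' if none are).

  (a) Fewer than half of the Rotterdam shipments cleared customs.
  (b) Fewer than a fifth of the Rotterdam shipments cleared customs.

(a)

|A| = 11, |A ∩ B| = 4, |A ∖ B| = 7.
(a) |A ∩ B| < |A ∖ B|: holds.
(b) |A ∩ B| / |A| < 1/5: fails.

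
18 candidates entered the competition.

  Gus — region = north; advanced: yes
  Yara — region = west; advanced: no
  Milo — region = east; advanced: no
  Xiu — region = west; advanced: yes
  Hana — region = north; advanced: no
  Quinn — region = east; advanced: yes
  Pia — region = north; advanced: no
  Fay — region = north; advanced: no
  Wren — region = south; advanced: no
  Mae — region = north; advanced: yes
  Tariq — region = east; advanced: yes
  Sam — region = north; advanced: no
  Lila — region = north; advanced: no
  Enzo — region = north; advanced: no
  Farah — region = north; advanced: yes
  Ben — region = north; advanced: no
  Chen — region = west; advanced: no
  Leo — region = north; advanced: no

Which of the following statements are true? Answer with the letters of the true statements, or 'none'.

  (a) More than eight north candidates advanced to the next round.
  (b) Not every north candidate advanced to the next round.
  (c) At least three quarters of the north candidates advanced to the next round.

|A| = 11, |A ∩ B| = 3, |A ∖ B| = 8.
(a) |A ∩ B| > 8: fails.
(b) A ⊄ B (|A ∖ B| ≥ 1): holds.
(c) |A ∩ B| / |A| ≥ 3/4: fails.

(b)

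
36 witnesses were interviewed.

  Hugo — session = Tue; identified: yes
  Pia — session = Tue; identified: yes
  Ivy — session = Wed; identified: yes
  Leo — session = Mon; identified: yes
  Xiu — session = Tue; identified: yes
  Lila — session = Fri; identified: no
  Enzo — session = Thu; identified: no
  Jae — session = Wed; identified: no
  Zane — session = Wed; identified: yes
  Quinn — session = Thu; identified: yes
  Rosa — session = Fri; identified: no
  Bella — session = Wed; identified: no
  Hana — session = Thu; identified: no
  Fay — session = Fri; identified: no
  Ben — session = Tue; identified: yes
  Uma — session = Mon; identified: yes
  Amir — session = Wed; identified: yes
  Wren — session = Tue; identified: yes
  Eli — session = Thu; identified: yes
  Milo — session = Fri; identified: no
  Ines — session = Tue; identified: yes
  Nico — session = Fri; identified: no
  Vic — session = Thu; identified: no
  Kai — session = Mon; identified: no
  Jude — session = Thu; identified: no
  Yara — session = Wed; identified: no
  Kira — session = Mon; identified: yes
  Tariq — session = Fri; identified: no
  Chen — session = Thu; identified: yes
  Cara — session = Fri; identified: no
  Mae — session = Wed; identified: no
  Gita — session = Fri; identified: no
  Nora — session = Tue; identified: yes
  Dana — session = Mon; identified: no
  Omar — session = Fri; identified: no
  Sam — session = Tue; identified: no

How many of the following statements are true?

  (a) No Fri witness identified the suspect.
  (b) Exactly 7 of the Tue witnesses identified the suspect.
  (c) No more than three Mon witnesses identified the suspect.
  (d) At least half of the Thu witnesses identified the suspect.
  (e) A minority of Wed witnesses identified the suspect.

(a) Fri: |A| = 9, |A ∩ B| = 0; needs A ∩ B = ∅ (|A ∩ B| = 0) — true.
(b) Tue: |A| = 8, |A ∩ B| = 7; needs |A ∩ B| = 7 — true.
(c) Mon: |A| = 5, |A ∩ B| = 3; needs |A ∩ B| ≤ 3 — true.
(d) Thu: |A| = 7, |A ∩ B| = 3; needs |A ∩ B| ≥ |A ∖ B| — false.
(e) Wed: |A| = 7, |A ∩ B| = 3; needs |A ∩ B| < |A ∖ B| — true.

4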